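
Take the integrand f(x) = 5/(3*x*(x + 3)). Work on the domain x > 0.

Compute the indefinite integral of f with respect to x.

The denominator factors as 3*x*(x + 3); partial fractions split f into directly integrable pieces: -5/(9*(x + 3)) + 5/(9*x).
Check: d/dx[5*log(x)/9 - 5*log(x + 3)/9] = 5/(3*x**2 + 9*x), which equals f(x).

F(x) = 5*log(x)/9 - 5*log(x + 3)/9 + C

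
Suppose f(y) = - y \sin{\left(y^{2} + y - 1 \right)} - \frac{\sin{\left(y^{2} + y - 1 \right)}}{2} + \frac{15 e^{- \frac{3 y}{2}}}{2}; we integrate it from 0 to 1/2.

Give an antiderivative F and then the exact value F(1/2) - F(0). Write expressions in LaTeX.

Antiderivative: F(y) = \frac{\left(e^{\frac{3 y}{2}} \cos{\left(y^{2} + y - 1 \right)} - 10\right) e^{- \frac{3 y}{2}}}{2}; value = - \frac{5}{e^{\frac{3}{4}}} - \frac{\cos{\left(1 \right)}}{2} + \frac{\cos{\left(\frac{1}{4} \right)}}{2} + 5

Integrate term by term and add the pieces.
F(y) = \frac{\left(e^{\frac{3 y}{2}} \cos{\left(y^{2} + y - 1 \right)} - 10\right) e^{- \frac{3 y}{2}}}{2} is an antiderivative of f.
Check: d/dy[\frac{\left(e^{\frac{3 y}{2}} \cos{\left(y^{2} + y - 1 \right)} - 10\right) e^{- \frac{3 y}{2}}}{2}] = \frac{\left(- 2 y e^{\frac{3 y}{2}} \sin{\left(y^{2} + y - 1 \right)} - e^{\frac{3 y}{2}} \sin{\left(y^{2} + y - 1 \right)} + 15\right) e^{- \frac{3 y}{2}}}{2}, which equals f(y).
F(1/2) = - \frac{5}{e^{\frac{3}{4}}} + \frac{\cos{\left(\frac{1}{4} \right)}}{2}; F(0) = -5 + \frac{\cos{\left(1 \right)}}{2}.
Integral = F(1/2) - F(0) = - \frac{5}{e^{\frac{3}{4}}} - \frac{\cos{\left(1 \right)}}{2} + \frac{\cos{\left(\frac{1}{4} \right)}}{2} + 5.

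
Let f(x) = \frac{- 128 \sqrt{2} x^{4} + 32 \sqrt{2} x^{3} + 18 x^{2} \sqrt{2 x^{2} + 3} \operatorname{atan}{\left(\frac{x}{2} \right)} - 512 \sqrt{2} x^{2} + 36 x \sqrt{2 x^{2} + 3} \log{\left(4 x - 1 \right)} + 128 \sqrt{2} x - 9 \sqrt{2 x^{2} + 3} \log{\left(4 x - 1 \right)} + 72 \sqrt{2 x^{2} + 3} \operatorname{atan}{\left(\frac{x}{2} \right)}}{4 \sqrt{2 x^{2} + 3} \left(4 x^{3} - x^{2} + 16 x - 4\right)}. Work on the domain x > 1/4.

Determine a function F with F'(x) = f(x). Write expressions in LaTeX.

Whatever form F(x) takes, F'(x) = f(x) is non-negotiable.
Check: d/dx[- 4 \sqrt{4 x^{2} + 6} + \frac{9 \log{\left(4 x - 1 \right)} \operatorname{atan}{\left(\frac{x}{2} \right)}}{8}] = \frac{- 128 \sqrt{2} x^{4} + 32 \sqrt{2} x^{3} + 18 x^{2} \sqrt{2 x^{2} + 3} \operatorname{atan}{\left(\frac{x}{2} \right)} - 512 \sqrt{2} x^{2} + 36 x \sqrt{2 x^{2} + 3} \log{\left(4 x - 1 \right)} + 128 \sqrt{2} x - 9 \sqrt{2 x^{2} + 3} \log{\left(4 x - 1 \right)} + 72 \sqrt{2 x^{2} + 3} \operatorname{atan}{\left(\frac{x}{2} \right)}}{16 x^{3} \sqrt{2 x^{2} + 3} - 4 x^{2} \sqrt{2 x^{2} + 3} + 64 x \sqrt{2 x^{2} + 3} - 16 \sqrt{2 x^{2} + 3}}, which equals f(x).

An antiderivative is F(x) = - 4 \sqrt{4 x^{2} + 6} + \frac{9 \log{\left(4 x - 1 \right)} \operatorname{atan}{\left(\frac{x}{2} \right)}}{8}.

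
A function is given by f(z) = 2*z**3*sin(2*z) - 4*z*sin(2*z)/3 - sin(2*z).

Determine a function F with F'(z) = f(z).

The integrand splits into summands that can be handled one at a time.
Check: d/dz[-z**3*cos(2*z) + 3*z**2*sin(2*z)/2 + 13*z*cos(2*z)/6 - 13*sin(2*z)/12 + cos(2*z)/2] = 2*z**3*sin(2*z) - 4*z*sin(2*z)/3 - sin(2*z) = f(z).

An antiderivative is F(z) = -z**3*cos(2*z) + 3*z**2*sin(2*z)/2 + 13*z*cos(2*z)/6 - 13*sin(2*z)/12 + cos(2*z)/2.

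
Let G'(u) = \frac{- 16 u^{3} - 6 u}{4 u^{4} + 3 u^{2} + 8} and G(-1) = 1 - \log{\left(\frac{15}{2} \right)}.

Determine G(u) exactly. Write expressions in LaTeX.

The substitution w = 2 u^{4} + \frac{3 u^{2}}{2} + 4 works: G'(u) is exactly (dG/dw)*(dw/du) for that inner function.
A general antiderivative is - \log{\left(2 u^{4} + \frac{3 u^{2}}{2} + 4 \right)} + C.
The condition gives C = 1 - \log{\left(\frac{15}{2} \right)} - (- \log{\left(\frac{15}{2} \right)}) = 1.
So G(u) = 1 - \log{\left(2 u^{4} + \frac{3 u^{2}}{2} + 4 \right)}.
Check: d/du[1 - \log{\left(2 u^{4} + \frac{3 u^{2}}{2} + 4 \right)}] = \frac{- 16 u^{3} - 6 u}{4 u^{4} + 3 u^{2} + 8} = G'(u).

G(u) = 1 - \log{\left(2 u^{4} + \frac{3 u^{2}}{2} + 4 \right)}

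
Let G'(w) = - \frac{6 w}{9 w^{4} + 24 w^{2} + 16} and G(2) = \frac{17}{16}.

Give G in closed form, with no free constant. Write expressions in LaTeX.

G(w) = \frac{3 w^{2} + 5}{3 w^{2} + 4}

The substitution u = 3 w^{2} + 4 works: G'(w) is exactly (dG/du)*(du/dw) for that inner function.
A general antiderivative is \frac{1}{3 w^{2} + 4} + C.
The condition gives C = \frac{17}{16} - (\frac{1}{16}) = 1.
So G(w) = \frac{3 w^{2} + 5}{3 w^{2} + 4}.
Check: d/dw[\frac{3 w^{2} + 5}{3 w^{2} + 4}] = - \frac{6 w}{9 w^{4} + 24 w^{2} + 16} = G'(w).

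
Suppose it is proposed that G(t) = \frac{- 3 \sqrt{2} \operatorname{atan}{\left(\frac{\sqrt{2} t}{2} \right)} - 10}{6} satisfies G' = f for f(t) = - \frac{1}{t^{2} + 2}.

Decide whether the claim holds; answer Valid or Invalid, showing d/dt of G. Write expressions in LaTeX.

d/dt[G] = - \frac{1}{t^{2} + 2}
This equals f(t) exactly, so the claim holds.

Valid - differentiating G returns exactly f.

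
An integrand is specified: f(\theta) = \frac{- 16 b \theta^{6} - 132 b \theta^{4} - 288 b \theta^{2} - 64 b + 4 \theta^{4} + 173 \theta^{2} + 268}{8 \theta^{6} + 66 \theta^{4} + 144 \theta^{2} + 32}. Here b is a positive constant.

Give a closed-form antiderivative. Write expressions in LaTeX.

A candidate is checked by its d/d\theta: the result must match f(\theta).
Check: d/d\theta[- 2 b \theta + \frac{3 \theta}{4 \left(\frac{\theta^{2}}{2} + 2\right)} + 4 \operatorname{atan}{\left(2 \theta \right)}] = \frac{- 16 b \theta^{6} - 132 b \theta^{4} - 288 b \theta^{2} - 64 b + 4 \theta^{4} + 173 \theta^{2} + 268}{8 \theta^{6} + 66 \theta^{4} + 144 \theta^{2} + 32} = f(\theta).

An antiderivative is F(\theta) = - 2 b \theta + \frac{3 \theta}{4 \left(\frac{\theta^{2}}{2} + 2\right)} + 4 \operatorname{atan}{\left(2 \theta \right)}.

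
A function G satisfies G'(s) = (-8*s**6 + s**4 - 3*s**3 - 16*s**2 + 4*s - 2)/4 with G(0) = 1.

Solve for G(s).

Any candidate G(s) must reproduce the stated G'(s) exactly.
A general antiderivative is -2*s**7/7 + s**5/20 - 3*s**4/16 - 4*s**3/3 + s**2/2 - s/2 + C.
The condition gives C = 1 - (0) = 1.
So G(s) = -2*s**7/7 + s**5/20 - 3*s**4/16 - 4*s**3/3 + s**2/2 - s/2 + 1.
Check: d/ds[-2*s**7/7 + s**5/20 - 3*s**4/16 - 4*s**3/3 + s**2/2 - s/2 + 1] = -2*s**6 + s**4/4 - 3*s**3/4 - 4*s**2 + s - 1/2, which equals G'(s).

G(s) = -2*s**7/7 + s**5/20 - 3*s**4/16 - 4*s**3/3 + s**2/2 - s/2 + 1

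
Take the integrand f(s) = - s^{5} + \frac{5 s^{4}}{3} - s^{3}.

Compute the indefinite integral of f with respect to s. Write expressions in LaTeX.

Integrate term by term and add the pieces.
Check: d/ds[- \frac{s^{6}}{6} + \frac{s^{5}}{3} - \frac{s^{4}}{4}] = - s^{5} + \frac{5 s^{4}}{3} - s^{3} = f(s).

F(s) = - \frac{s^{6}}{6} + \frac{s^{5}}{3} - \frac{s^{4}}{4} + C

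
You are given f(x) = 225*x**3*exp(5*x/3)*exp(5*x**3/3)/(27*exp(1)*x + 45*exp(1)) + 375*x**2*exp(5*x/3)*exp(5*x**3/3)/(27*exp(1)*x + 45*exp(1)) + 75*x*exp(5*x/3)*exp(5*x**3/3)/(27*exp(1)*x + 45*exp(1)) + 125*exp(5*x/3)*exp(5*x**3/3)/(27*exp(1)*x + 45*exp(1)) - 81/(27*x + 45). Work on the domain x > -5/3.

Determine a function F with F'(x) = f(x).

An antiderivative is F(x) = 5*exp(-1)*exp(5*x/3)*exp(5*x**3/3)/3 - 3*log(3*x + 5).

Integrate term by term and add the pieces.
Check: d/dx[5*exp(-1)*exp(5*x/3)*exp(5*x**3/3)/3 - 3*log(3*x + 5)] = (225*x**3*exp(5*x/3)*exp(5*x**3/3) + 375*x**2*exp(5*x/3)*exp(5*x**3/3) + 75*x*exp(5*x/3)*exp(5*x**3/3) + 125*exp(5*x/3)*exp(5*x**3/3) - 81*exp(1))/(27*exp(1)*x + 45*exp(1)), which equals f(x).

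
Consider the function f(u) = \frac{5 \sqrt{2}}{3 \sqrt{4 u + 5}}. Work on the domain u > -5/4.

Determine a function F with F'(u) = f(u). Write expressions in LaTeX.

For F(u) to be correct the identity F'(u) - f(u) = 0 must hold.
Check: d/du[\frac{5 \sqrt{2} \sqrt{4 u + 5}}{6}] = \frac{5 \sqrt{2}}{3 \sqrt{4 u + 5}} = f(u).

An antiderivative is F(u) = \frac{5 \sqrt{2} \sqrt{4 u + 5}}{6}.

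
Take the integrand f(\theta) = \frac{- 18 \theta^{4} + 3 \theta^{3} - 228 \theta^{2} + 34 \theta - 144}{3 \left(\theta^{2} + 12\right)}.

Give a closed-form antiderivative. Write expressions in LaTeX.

An antiderivative is F(\theta) = \frac{- 12 \theta^{3} + 3 \theta^{2} - 24 \theta - 2 \log{\left(\frac{\theta^{2}}{2} + 6 \right)} - 30}{6}.

A candidate is checked by its d/d\theta: the result must match f(\theta).
Check: d/d\theta[\frac{- 12 \theta^{3} + 3 \theta^{2} - 24 \theta - 2 \log{\left(\frac{\theta^{2}}{2} + 6 \right)} - 30}{6}] = \frac{- 18 \theta^{4} + 3 \theta^{3} - 228 \theta^{2} + 34 \theta - 144}{3 \theta^{2} + 36}, which equals f(\theta).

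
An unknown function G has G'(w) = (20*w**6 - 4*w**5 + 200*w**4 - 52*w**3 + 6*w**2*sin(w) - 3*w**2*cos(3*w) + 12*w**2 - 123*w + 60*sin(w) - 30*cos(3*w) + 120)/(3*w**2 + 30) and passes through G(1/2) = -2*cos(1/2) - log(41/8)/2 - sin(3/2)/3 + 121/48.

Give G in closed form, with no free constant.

The proposed G(w) is checked by its d/dw: the result must match the given G'(w).
A general antiderivative is 4*w**5/3 - w**4/3 - 2*w**2 + 4*w - log(w**2/2 + 5)/2 - sin(3*w)/3 - 2*cos(w) + C.
The condition gives C = -2*cos(1/2) - log(41/8)/2 - sin(3/2)/3 + 121/48 - (-2*cos(1/2) - log(41/8)/2 - sin(3/2)/3 + 73/48) = 1.
So G(w) = 4*w**5/3 - w**4/3 - 2*w**2 + 4*w - log(w**2/2 + 5)/2 - sin(3*w)/3 - 2*cos(w) + 1.
Check: d/dw[4*w**5/3 - w**4/3 - 2*w**2 + 4*w - log(w**2/2 + 5)/2 - sin(3*w)/3 - 2*cos(w) + 1] = (20*w**6 - 4*w**5 + 200*w**4 - 52*w**3 + 6*w**2*sin(w) - 3*w**2*cos(3*w) + 12*w**2 - 123*w + 60*sin(w) - 30*cos(3*w) + 120)/(3*w**2 + 30) = G'(w).

G(w) = 4*w**5/3 - w**4/3 - 2*w**2 + 4*w - log(w**2/2 + 5)/2 - sin(3*w)/3 - 2*cos(w) + 1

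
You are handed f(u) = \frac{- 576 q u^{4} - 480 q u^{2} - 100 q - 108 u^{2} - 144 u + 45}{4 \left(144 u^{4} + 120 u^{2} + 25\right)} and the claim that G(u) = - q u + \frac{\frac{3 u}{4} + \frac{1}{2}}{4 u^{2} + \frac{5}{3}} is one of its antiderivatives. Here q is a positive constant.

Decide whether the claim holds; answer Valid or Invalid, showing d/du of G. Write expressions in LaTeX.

Valid: G'(u) = f(u).

d/du[G] = \frac{- 576 q u^{4} - 480 q u^{2} - 100 q - 108 u^{2} - 144 u + 45}{576 u^{4} + 480 u^{2} + 100}
This equals f(u) exactly, so the claim holds.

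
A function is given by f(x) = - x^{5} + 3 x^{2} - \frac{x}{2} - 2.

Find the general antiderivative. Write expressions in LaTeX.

Integrate term by term and add the pieces.
Check: d/dx[- \frac{x^{6}}{6} + x^{3} - \frac{x^{2}}{4} - 2 x] = - x^{5} + 3 x^{2} - \frac{x}{2} - 2 = f(x).

F(x) = - \frac{x^{6}}{6} + x^{3} - \frac{x^{2}}{4} - 2 x + C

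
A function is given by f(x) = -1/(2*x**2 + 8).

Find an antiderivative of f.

An antiderivative is F(x) = -atan(x/2)/4.

Check any antiderivative F(x) by computing F'(x) and comparing it with f(x).
Check: d/dx[-atan(x/2)/4] = -1/(2*x**2 + 8) = f(x).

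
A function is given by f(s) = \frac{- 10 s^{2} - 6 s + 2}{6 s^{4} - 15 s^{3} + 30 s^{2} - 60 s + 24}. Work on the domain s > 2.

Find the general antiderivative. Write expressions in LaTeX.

Factor the denominator (3 \left(s - 2\right) \left(2 s - 1\right) \left(s^{2} + 4\right)) and decompose: f = \frac{41 s - 22}{68 \left(s^{2} + 4\right)} + \frac{28}{153 \left(2 s - 1\right)} - \frac{25}{36 \left(s - 2\right)}; each piece integrates to a log, atan, or power term.
Check: d/ds[- \frac{850 \log{\left(s - 2 \right)} - 112 \log{\left(s - \frac{1}{2} \right)} - 369 \log{\left(s^{2} + 4 \right)} + 198 \operatorname{atan}{\left(\frac{s}{2} \right)}}{1224}] = \frac{- 10 s^{2} - 6 s + 2}{6 s^{4} - 15 s^{3} + 30 s^{2} - 60 s + 24} = f(s).

F(s) = - \frac{850 \log{\left(s - 2 \right)} - 112 \log{\left(s - \frac{1}{2} \right)} - 369 \log{\left(s^{2} + 4 \right)} + 198 \operatorname{atan}{\left(\frac{s}{2} \right)}}{1224} + C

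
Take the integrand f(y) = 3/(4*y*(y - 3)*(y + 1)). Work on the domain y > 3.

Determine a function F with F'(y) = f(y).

An antiderivative is F(y) = (-4*log(y) + log(y - 3) + 3*log(y + 1))/16.

Factor the denominator (4*y*(y - 3)*(y + 1)) and decompose: f = 3/(16*(y + 1)) + 1/(16*(y - 3)) - 1/(4*y); each piece integrates to a log, atan, or power term.
Check: d/dy[(-4*log(y) + log(y - 3) + 3*log(y + 1))/16] = 3/(4*y**3 - 8*y**2 - 12*y), which equals f(y).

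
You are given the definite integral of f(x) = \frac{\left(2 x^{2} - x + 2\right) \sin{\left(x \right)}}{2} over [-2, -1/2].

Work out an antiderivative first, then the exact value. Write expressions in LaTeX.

Antiderivative: F(x) = - x^{2} \cos{\left(x \right)} + 2 x \sin{\left(x \right)} + \frac{x \cos{\left(x \right)}}{2} - \frac{\sin{\left(x \right)}}{2} + \cos{\left(x \right)}; value = - \frac{9 \sin{\left(2 \right)}}{2} + 4 \cos{\left(2 \right)} + \frac{\cos{\left(\frac{1}{2} \right)}}{2} + \frac{3 \sin{\left(\frac{1}{2} \right)}}{2}

Differentiate the proposed F(x) back; it has to land on f(x) exactly.
F(x) = - x^{2} \cos{\left(x \right)} + 2 x \sin{\left(x \right)} + \frac{x \cos{\left(x \right)}}{2} - \frac{\sin{\left(x \right)}}{2} + \cos{\left(x \right)} is an antiderivative of f.
Check: d/dx[- x^{2} \cos{\left(x \right)} + 2 x \sin{\left(x \right)} + \frac{x \cos{\left(x \right)}}{2} - \frac{\sin{\left(x \right)}}{2} + \cos{\left(x \right)}] = x^{2} \sin{\left(x \right)} - \frac{x \sin{\left(x \right)}}{2} + \sin{\left(x \right)}, which equals f(x).
F(-1/2) = \frac{\cos{\left(\frac{1}{2} \right)}}{2} + \frac{3 \sin{\left(\frac{1}{2} \right)}}{2}; F(-2) = - 4 \cos{\left(2 \right)} + \frac{9 \sin{\left(2 \right)}}{2}.
Integral = F(-1/2) - F(-2) = - \frac{9 \sin{\left(2 \right)}}{2} + 4 \cos{\left(2 \right)} + \frac{\cos{\left(\frac{1}{2} \right)}}{2} + \frac{3 \sin{\left(\frac{1}{2} \right)}}{2}.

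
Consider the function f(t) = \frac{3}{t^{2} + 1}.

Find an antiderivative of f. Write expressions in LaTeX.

An antiderivative is F(t) = 3 \operatorname{atan}{\left(t \right)}.

A candidate is checked by its d/dt: the result must match f(t).
Check: d/dt[3 \operatorname{atan}{\left(t \right)}] = \frac{3}{t^{2} + 1} = f(t).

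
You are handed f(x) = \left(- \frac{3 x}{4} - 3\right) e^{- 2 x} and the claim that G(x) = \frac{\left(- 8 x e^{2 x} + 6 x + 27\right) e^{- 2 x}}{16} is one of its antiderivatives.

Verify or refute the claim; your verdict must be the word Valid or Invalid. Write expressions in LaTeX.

d/dx[G] = \frac{\left(- 3 x - 2 e^{2 x} - 12\right) e^{- 2 x}}{4}
d/dx[G] - f(x) = - \frac{1}{2} != 0.

Invalid: d/dx[G] - f = - \frac{1}{2}, which is not 0.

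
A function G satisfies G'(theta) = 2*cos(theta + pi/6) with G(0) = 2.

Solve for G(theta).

Differentiate the proposed G(theta) back; it has to land on the given G'(theta).
A general antiderivative is 2*sin(theta + pi/6) + C.
The condition gives C = 2 - (1) = 1.
So G(theta) = 2*sin(theta + pi/6) + 1.
Check: d/dtheta[2*sin(theta + pi/6) + 1] = 2*cos(theta + pi/6) = G'(theta).

G(theta) = 2*sin(theta + pi/6) + 1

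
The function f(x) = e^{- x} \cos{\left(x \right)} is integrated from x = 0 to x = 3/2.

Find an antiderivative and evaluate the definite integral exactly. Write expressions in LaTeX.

Any candidate F(x) must reproduce f(x) exactly when differentiated.
F(x) = \frac{e^{- x} \sin{\left(x \right)}}{2} - \frac{e^{- x} \cos{\left(x \right)}}{2} is an antiderivative of f.
Check: d/dx[\frac{e^{- x} \sin{\left(x \right)}}{2} - \frac{e^{- x} \cos{\left(x \right)}}{2}] = e^{- x} \cos{\left(x \right)} = f(x).
F(3/2) = - \frac{\cos{\left(\frac{3}{2} \right)}}{2 e^{\frac{3}{2}}} + \frac{\sin{\left(\frac{3}{2} \right)}}{2 e^{\frac{3}{2}}}; F(0) = - \frac{1}{2}.
Integral = F(3/2) - F(0) = - \frac{\cos{\left(\frac{3}{2} \right)}}{2 e^{\frac{3}{2}}} + \frac{\sin{\left(\frac{3}{2} \right)}}{2 e^{\frac{3}{2}}} + \frac{1}{2}.

Antiderivative: F(x) = \frac{e^{- x} \sin{\left(x \right)}}{2} - \frac{e^{- x} \cos{\left(x \right)}}{2}; value = - \frac{\cos{\left(\frac{3}{2} \right)}}{2 e^{\frac{3}{2}}} + \frac{\sin{\left(\frac{3}{2} \right)}}{2 e^{\frac{3}{2}}} + \frac{1}{2}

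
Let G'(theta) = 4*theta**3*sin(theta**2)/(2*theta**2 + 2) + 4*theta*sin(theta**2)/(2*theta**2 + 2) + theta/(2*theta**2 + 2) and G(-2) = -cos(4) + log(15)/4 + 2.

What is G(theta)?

G(theta) = log(3*theta**2 + 3)/4 - cos(theta**2) + 2

Integrate term by term and add the pieces.
A general antiderivative is log(3*theta**2 + 3)/4 - cos(theta**2) + C.
The condition gives C = -cos(4) + log(15)/4 + 2 - (-cos(4) + log(15)/4) = 2.
So G(theta) = log(3*theta**2 + 3)/4 - cos(theta**2) + 2.
Check: d/dtheta[log(3*theta**2 + 3)/4 - cos(theta**2) + 2] = (4*theta**3*sin(theta**2) + 4*theta*sin(theta**2) + theta)/(2*theta**2 + 2), which equals G'(theta).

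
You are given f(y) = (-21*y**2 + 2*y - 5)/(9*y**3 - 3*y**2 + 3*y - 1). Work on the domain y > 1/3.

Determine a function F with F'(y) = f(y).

For F(y) to be correct the identity F'(y) - f(y) = 0 must hold.
Check: d/dy[-5*log(3*y - 1)/3 - log(3*y**2 + 1)/3] = (-21*y**2 + 2*y - 5)/(9*y**3 - 3*y**2 + 3*y - 1) = f(y).

An antiderivative is F(y) = -5*log(3*y - 1)/3 - log(3*y**2 + 1)/3.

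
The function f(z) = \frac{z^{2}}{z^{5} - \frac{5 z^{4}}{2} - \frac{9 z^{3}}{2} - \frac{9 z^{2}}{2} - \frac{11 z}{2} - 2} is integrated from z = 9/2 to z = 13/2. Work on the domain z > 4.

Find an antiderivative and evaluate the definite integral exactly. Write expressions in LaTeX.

Antiderivative: F(z) = \frac{32 \log{\left(z - 4 \right)}}{765} - \frac{4 \log{\left(z + \frac{1}{2} \right)}}{45} + \frac{\log{\left(z + 1 \right)}}{5} - \frac{13 \log{\left(z^{2} + 1 \right)}}{170} - \frac{\operatorname{atan}{\left(z \right)}}{85}; value = - \frac{\log{\left(\frac{11}{2} \right)}}{5} - \frac{13 \log{\left(\frac{173}{4} \right)}}{170} - \frac{4 \log{\left(7 \right)}}{45} - \frac{\operatorname{atan}{\left(\frac{13}{2} \right)}}{85} + \frac{\operatorname{atan}{\left(\frac{9}{2} \right)}}{85} + \frac{32 \log{\left(2 \right)}}{765} + \frac{32 \log{\left(\frac{5}{2} \right)}}{765} + \frac{4 \log{\left(5 \right)}}{45} + \frac{13 \log{\left(\frac{85}{4} \right)}}{170} + \frac{\log{\left(\frac{15}{2} \right)}}{5}

Factor the denominator (\left(z - 4\right) \left(z + 1\right) \left(2 z + 1\right) \left(z^{2} + 1\right)) and decompose: f = - \frac{13 z + 1}{85 \left(z^{2} + 1\right)} - \frac{8}{45 \left(2 z + 1\right)} + \frac{1}{5 \left(z + 1\right)} + \frac{32}{765 \left(z - 4\right)}; each piece integrates to a log, atan, or power term.
F(z) = \frac{32 \log{\left(z - 4 \right)}}{765} - \frac{4 \log{\left(z + \frac{1}{2} \right)}}{45} + \frac{\log{\left(z + 1 \right)}}{5} - \frac{13 \log{\left(z^{2} + 1 \right)}}{170} - \frac{\operatorname{atan}{\left(z \right)}}{85} is an antiderivative of f.
Check: d/dz[\frac{32 \log{\left(z - 4 \right)}}{765} - \frac{4 \log{\left(z + \frac{1}{2} \right)}}{45} + \frac{\log{\left(z + 1 \right)}}{5} - \frac{13 \log{\left(z^{2} + 1 \right)}}{170} - \frac{\operatorname{atan}{\left(z \right)}}{85}] = \frac{2 z^{2}}{2 z^{5} - 5 z^{4} - 9 z^{3} - 9 z^{2} - 11 z - 4}, which equals f(z).
F(13/2) = - \frac{13 \log{\left(\frac{173}{4} \right)}}{170} - \frac{4 \log{\left(7 \right)}}{45} - \frac{\operatorname{atan}{\left(\frac{13}{2} \right)}}{85} + \frac{32 \log{\left(\frac{5}{2} \right)}}{765} + \frac{\log{\left(\frac{15}{2} \right)}}{5}; F(9/2) = - \frac{13 \log{\left(\frac{85}{4} \right)}}{170} - \frac{4 \log{\left(5 \right)}}{45} - \frac{32 \log{\left(2 \right)}}{765} - \frac{\operatorname{atan}{\left(\frac{9}{2} \right)}}{85} + \frac{\log{\left(\frac{11}{2} \right)}}{5}.
Integral = F(13/2) - F(9/2) = - \frac{\log{\left(\frac{11}{2} \right)}}{5} - \frac{13 \log{\left(\frac{173}{4} \right)}}{170} - \frac{4 \log{\left(7 \right)}}{45} - \frac{\operatorname{atan}{\left(\frac{13}{2} \right)}}{85} + \frac{\operatorname{atan}{\left(\frac{9}{2} \right)}}{85} + \frac{32 \log{\left(2 \right)}}{765} + \frac{32 \log{\left(\frac{5}{2} \right)}}{765} + \frac{4 \log{\left(5 \right)}}{45} + \frac{13 \log{\left(\frac{85}{4} \right)}}{170} + \frac{\log{\left(\frac{15}{2} \right)}}{5}.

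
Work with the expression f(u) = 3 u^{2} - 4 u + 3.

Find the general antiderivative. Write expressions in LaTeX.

The integrand splits into summands that can be handled one at a time.
Check: d/du[u^{3} - 2 u^{2} + 3 u] = 3 u^{2} - 4 u + 3 = f(u).

F(u) = u^{3} - 2 u^{2} + 3 u + C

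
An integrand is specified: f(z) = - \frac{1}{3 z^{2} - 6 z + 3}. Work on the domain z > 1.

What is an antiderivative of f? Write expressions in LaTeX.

Recover f(z) by differentiating a candidate F(z); any mismatch rules it out.
Check: d/dz[\frac{1}{3 z - 3}] = - \frac{1}{3 z^{2} - 6 z + 3} = f(z).

An antiderivative is F(z) = \frac{1}{3 z - 3}.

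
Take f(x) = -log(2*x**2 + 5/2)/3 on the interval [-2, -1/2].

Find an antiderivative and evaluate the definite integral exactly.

Antiderivative: F(x) = -x*log(2*x**2 + 5/2)/3 + 2*x/3 - sqrt(5)*atan(2*sqrt(5)*x/5)/3; value = -2*log(21/2)/3 - sqrt(5)*atan(4*sqrt(5)/5)/3 + log(3)/6 + sqrt(5)*atan(sqrt(5)/5)/3 + 1

Check any antiderivative F(x) by computing F'(x) and comparing it with f(x).
F(x) = -x*log(2*x**2 + 5/2)/3 + 2*x/3 - sqrt(5)*atan(2*sqrt(5)*x/5)/3 is an antiderivative of f.
Check: d/dx[-x*log(2*x**2 + 5/2)/3 + 2*x/3 - sqrt(5)*atan(2*sqrt(5)*x/5)/3] = -log(2*x**2 + 5/2)/3 = f(x).
F(-1/2) = -1/3 + log(3)/6 + sqrt(5)*atan(sqrt(5)/5)/3; F(-2) = -4/3 + sqrt(5)*atan(4*sqrt(5)/5)/3 + 2*log(21/2)/3.
Integral = F(-1/2) - F(-2) = -2*log(21/2)/3 - sqrt(5)*atan(4*sqrt(5)/5)/3 + log(3)/6 + sqrt(5)*atan(sqrt(5)/5)/3 + 1.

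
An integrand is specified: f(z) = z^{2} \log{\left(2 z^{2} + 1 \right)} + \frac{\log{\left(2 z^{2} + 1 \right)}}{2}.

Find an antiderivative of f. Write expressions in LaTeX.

The integrand splits into summands that can be handled one at a time.
Check: d/dz[- \frac{2 z^{3}}{9} - \frac{2 z}{3} + \left(\frac{z^{3}}{3} + \frac{z}{2}\right) \log{\left(2 z^{2} + 1 \right)} + \frac{\sqrt{2} \operatorname{atan}{\left(\sqrt{2} z \right)}}{3}] = z^{2} \log{\left(2 z^{2} + 1 \right)} + \frac{\log{\left(2 z^{2} + 1 \right)}}{2} = f(z).

An antiderivative is F(z) = - \frac{2 z^{3}}{9} - \frac{2 z}{3} + \left(\frac{z^{3}}{3} + \frac{z}{2}\right) \log{\left(2 z^{2} + 1 \right)} + \frac{\sqrt{2} \operatorname{atan}{\left(\sqrt{2} z \right)}}{3}.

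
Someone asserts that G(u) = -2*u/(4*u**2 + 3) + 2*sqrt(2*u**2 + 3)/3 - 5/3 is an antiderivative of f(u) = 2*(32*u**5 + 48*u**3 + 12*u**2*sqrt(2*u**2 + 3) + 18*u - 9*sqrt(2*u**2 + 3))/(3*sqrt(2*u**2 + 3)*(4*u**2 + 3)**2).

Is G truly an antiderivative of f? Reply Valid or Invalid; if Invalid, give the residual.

d/du[G] = (64*u**5 + 96*u**3 + 24*u**2*sqrt(2*u**2 + 3) + 36*u - 18*sqrt(2*u**2 + 3))/(48*u**4*sqrt(2*u**2 + 3) + 72*u**2*sqrt(2*u**2 + 3) + 27*sqrt(2*u**2 + 3))
This equals f(u) exactly, so the claim holds.

Valid. The derivative of G reproduces f.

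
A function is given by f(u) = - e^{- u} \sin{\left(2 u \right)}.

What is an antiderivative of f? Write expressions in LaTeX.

An antiderivative is F(u) = \frac{\left(\sin{\left(2 u \right)} + 2 \cos{\left(2 u \right)}\right) e^{- u}}{5}.

For F(u) to be correct the identity F'(u) - f(u) = 0 must hold.
Check: d/du[\frac{\left(\sin{\left(2 u \right)} + 2 \cos{\left(2 u \right)}\right) e^{- u}}{5}] = - e^{- u} \sin{\left(2 u \right)} = f(u).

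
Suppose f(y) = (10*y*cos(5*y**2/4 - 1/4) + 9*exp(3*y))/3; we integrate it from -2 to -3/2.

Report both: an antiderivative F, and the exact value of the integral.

Differentiate the proposed F(y) back; it has to land on f(y) exactly.
F(y) = (3*exp(3*y) + 4*sin(5*y**2/4 - 1/4))/3 is an antiderivative of f.
Check: d/dy[(3*exp(3*y) + 4*sin(5*y**2/4 - 1/4))/3] = 10*y*cos(5*y**2/4 - 1/4)/3 + 3*exp(3*y), which equals f(y).
F(-3/2) = exp(-9/2) + 4*sin(41/16)/3; F(-2) = 4*sin(19/4)/3 + exp(-6).
Integral = F(-3/2) - F(-2) = -exp(-6) + exp(-9/2) + 4*sin(41/16)/3 - 4*sin(19/4)/3.

Antiderivative: F(y) = (3*exp(3*y) + 4*sin(5*y**2/4 - 1/4))/3; value = -exp(-6) + exp(-9/2) + 4*sin(41/16)/3 - 4*sin(19/4)/3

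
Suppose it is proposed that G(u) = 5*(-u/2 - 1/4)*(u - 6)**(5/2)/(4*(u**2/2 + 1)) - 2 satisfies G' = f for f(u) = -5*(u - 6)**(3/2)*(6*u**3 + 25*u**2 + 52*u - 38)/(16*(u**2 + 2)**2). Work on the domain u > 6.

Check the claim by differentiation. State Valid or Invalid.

Valid - the claim checks out under differentiation.

d/du[G] = (-30*u**4*sqrt(u - 6) + 55*u**3*sqrt(u - 6) + 490*u**2*sqrt(u - 6) + 1750*u*sqrt(u - 6) - 1140*sqrt(u - 6))/(16*u**4 + 64*u**2 + 64)
This equals f(u) exactly, so the claim holds.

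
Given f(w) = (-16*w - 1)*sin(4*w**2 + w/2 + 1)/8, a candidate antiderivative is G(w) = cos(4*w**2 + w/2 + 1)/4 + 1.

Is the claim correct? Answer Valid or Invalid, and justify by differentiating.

Valid - the claim checks out under differentiation.

d/dw[G] = -2*w*sin(4*w**2 + w/2 + 1) - sin(4*w**2 + w/2 + 1)/8
This equals f(w) exactly, so the claim holds.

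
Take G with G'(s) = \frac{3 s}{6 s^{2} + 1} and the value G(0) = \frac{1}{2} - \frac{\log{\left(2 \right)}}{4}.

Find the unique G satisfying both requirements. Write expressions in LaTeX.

G'(s) matches the chain-rule pattern g'(h)*h' with inner function h(s) = 3 s^{2} + \frac{1}{2}; substituting u = h(s) collapses the integral.
A general antiderivative is \frac{\log{\left(3 s^{2} + \frac{1}{2} \right)}}{4} + C.
The condition gives C = \frac{1}{2} - \frac{\log{\left(2 \right)}}{4} - (- \frac{\log{\left(2 \right)}}{4}) = \frac{1}{2}.
So G(s) = \frac{\log{\left(3 s^{2} + \frac{1}{2} \right)}}{4} + \frac{1}{2}.
Check: d/ds[\frac{\log{\left(3 s^{2} + \frac{1}{2} \right)}}{4} + \frac{1}{2}] = \frac{3 s}{6 s^{2} + 1} = G'(s).

G(s) = \frac{\log{\left(3 s^{2} + \frac{1}{2} \right)}}{4} + \frac{1}{2}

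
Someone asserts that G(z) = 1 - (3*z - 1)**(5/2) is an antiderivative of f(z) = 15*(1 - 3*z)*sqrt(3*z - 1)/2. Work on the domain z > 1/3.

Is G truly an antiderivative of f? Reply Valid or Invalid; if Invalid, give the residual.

Valid - the claim checks out under differentiation.

d/dz[G] = -45*z*sqrt(3*z - 1)/2 + 15*sqrt(3*z - 1)/2
This equals f(z) exactly, so the claim holds.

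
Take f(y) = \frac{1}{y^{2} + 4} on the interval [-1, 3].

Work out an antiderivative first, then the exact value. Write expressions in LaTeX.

A first test for any F(y): its y-derivative must equal f(y) identically.
F(y) = \frac{\operatorname{atan}{\left(\frac{y}{2} \right)}}{2} is an antiderivative of f.
Check: d/dy[\frac{\operatorname{atan}{\left(\frac{y}{2} \right)}}{2}] = \frac{1}{y^{2} + 4} = f(y).
F(3) = \frac{\operatorname{atan}{\left(\frac{3}{2} \right)}}{2}; F(-1) = - \frac{\operatorname{atan}{\left(\frac{1}{2} \right)}}{2}.
Integral = F(3) - F(-1) = \frac{\operatorname{atan}{\left(\frac{1}{2} \right)}}{2} + \frac{\operatorname{atan}{\left(\frac{3}{2} \right)}}{2}.

Antiderivative: F(y) = \frac{\operatorname{atan}{\left(\frac{y}{2} \right)}}{2}; value = \frac{\operatorname{atan}{\left(\frac{1}{2} \right)}}{2} + \frac{\operatorname{atan}{\left(\frac{3}{2} \right)}}{2}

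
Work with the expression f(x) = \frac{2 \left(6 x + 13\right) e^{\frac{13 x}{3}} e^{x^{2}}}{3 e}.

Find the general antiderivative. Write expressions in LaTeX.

f has the shape u'v + uv' for u = 2 e^{3 x} and v = e^{x^{2} + \frac{4 x}{3} - 1} — it is the derivative of the product u*v.
Check: d/dx[\frac{2 e^{\frac{13 x}{3}} e^{x^{2}}}{e}] = \frac{12 x e^{\frac{13 x}{3}} e^{x^{2}} + 26 e^{\frac{13 x}{3}} e^{x^{2}}}{3 e}, which equals f(x).

F(x) = \frac{2 e^{\frac{13 x}{3}} e^{x^{2}}}{e} + C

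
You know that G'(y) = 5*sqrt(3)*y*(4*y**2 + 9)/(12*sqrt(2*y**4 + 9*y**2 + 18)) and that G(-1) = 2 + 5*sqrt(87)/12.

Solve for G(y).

G(y) = (5*sqrt(3)*sqrt(2*y**4 + 9*y**2 + 18) + 24)/12

G'(y) matches the chain-rule pattern g'(h)*h' with inner function h(y) = 2*y**4/3 + 3*y**2 + 6; substituting u = h(y) collapses the integral.
A general antiderivative is 5*sqrt(2*y**4/3 + 3*y**2 + 6)/4 + C.
The condition gives C = 2 + 5*sqrt(87)/12 - (5*sqrt(87)/12) = 2.
So G(y) = (5*sqrt(3)*sqrt(2*y**4 + 9*y**2 + 18) + 24)/12.
Check: d/dy[(5*sqrt(3)*sqrt(2*y**4 + 9*y**2 + 18) + 24)/12] = (20*sqrt(3)*y**3 + 45*sqrt(3)*y)/(12*sqrt(2*y**4 + 9*y**2 + 18)), which equals G'(y).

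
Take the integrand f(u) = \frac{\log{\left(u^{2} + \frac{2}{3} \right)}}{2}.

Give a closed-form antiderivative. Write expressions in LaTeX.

Any candidate F(u) must reproduce f(u) exactly when differentiated.
Check: d/du[\frac{3 u \log{\left(u^{2} + \frac{2}{3} \right)} - 6 u + 2 \sqrt{6} \operatorname{atan}{\left(\frac{\sqrt{6} u}{2} \right)}}{6}] = \frac{\log{\left(u^{2} + \frac{2}{3} \right)}}{2} = f(u).

An antiderivative is F(u) = \frac{3 u \log{\left(u^{2} + \frac{2}{3} \right)} - 6 u + 2 \sqrt{6} \operatorname{atan}{\left(\frac{\sqrt{6} u}{2} \right)}}{6}.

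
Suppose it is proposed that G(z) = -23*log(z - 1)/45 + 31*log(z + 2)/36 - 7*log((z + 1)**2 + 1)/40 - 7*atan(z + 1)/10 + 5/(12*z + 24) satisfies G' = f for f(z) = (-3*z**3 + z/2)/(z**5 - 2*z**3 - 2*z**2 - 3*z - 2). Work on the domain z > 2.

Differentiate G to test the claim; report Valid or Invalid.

d/dz[G] = (-6*z**3 - 18*z**2 - 17*z - 5)/(2*z**5 + 10*z**4 + 16*z**3 + 4*z**2 - 16*z - 16)
d/dz[G] - f(z) = (12*z**7 + 42*z**6 + 50*z**5 + 32*z**4 + 60*z**3 + 105*z**2 + 57*z + 10)/(2*z**10 + 10*z**9 + 12*z**8 - 20*z**7 - 74*z**6 - 90*z**5 - 44*z**4 + 20*z**3 + 72*z**2 + 80*z + 32) != 0.

Invalid: d/dz[G] - f = (12*z**7 + 42*z**6 + 50*z**5 + 32*z**4 + 60*z**3 + 105*z**2 + 57*z + 10)/(2*z**10 + 10*z**9 + 12*z**8 - 20*z**7 - 74*z**6 - 90*z**5 - 44*z**4 + 20*z**3 + 72*z**2 + 80*z + 32), which is not 0.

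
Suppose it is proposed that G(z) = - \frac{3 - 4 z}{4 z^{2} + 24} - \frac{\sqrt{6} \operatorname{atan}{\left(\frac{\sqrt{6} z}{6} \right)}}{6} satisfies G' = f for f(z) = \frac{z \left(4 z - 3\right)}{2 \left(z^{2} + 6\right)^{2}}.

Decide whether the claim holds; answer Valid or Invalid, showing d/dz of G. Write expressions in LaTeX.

d/dz[G] = \frac{- 4 z^{2} + 3 z}{2 z^{4} + 24 z^{2} + 72}
d/dz[G] - f(z) = \frac{- 4 z^{2} + 3 z}{z^{4} + 12 z^{2} + 36} != 0.

Invalid: d/dz[G] - f = \frac{- 4 z^{2} + 3 z}{z^{4} + 12 z^{2} + 36}, which is not 0.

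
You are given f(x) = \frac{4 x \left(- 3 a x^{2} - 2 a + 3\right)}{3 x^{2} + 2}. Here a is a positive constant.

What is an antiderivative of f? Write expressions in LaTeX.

An antiderivative is F(x) = - 2 a x^{2} + 2 \log{\left(3 x^{2} + 2 \right)}.

Since d/dx undoes antidifferentiation here, F'(x) = f(x) is required of F(x).
Check: d/dx[- 2 a x^{2} + 2 \log{\left(3 x^{2} + 2 \right)}] = \frac{- 12 a x^{3} - 8 a x + 12 x}{3 x^{2} + 2}, which equals f(x).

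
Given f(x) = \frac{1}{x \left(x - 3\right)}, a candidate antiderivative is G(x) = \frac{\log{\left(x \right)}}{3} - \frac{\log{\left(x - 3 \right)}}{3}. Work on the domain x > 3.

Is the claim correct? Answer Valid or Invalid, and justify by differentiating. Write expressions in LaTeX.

Invalid: d/dx[G] - f = - \frac{2}{x^{2} - 3 x}, which is not 0.

d/dx[G] = - \frac{1}{x^{2} - 3 x}
d/dx[G] - f(x) = - \frac{2}{x^{2} - 3 x} != 0.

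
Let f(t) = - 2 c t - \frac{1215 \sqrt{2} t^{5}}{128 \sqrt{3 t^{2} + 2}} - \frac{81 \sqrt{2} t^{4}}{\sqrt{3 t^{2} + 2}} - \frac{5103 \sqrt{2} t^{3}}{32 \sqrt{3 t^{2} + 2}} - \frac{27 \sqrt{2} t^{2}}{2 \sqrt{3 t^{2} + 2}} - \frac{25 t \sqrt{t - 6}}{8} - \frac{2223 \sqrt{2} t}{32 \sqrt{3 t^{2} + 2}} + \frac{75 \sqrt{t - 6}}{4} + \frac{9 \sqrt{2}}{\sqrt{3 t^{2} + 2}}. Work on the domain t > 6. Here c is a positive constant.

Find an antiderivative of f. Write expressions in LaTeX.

Integrate term by term and add the pieces.
Check: d/dt[\frac{\sqrt{2} \left(- 64 \sqrt{2} c t^{2} - 81 t^{4} \sqrt{3 t^{2} + 2} - 864 t^{3} \sqrt{3 t^{2} + 2} - 80 \sqrt{2} t^{2} \sqrt{t - 6} - 2196 t^{2} \sqrt{3 t^{2} + 2} + 960 \sqrt{2} t \sqrt{t - 6} + 576 t \sqrt{3 t^{2} + 2} - 2880 \sqrt{2} \sqrt{t - 6} - 36 \sqrt{3 t^{2} + 2}\right)}{128}] = \frac{- 256 c t \sqrt{t - 6} \sqrt{3 t^{2} + 2} - 1215 \sqrt{2} t^{5} \sqrt{t - 6} - 10368 \sqrt{2} t^{4} \sqrt{t - 6} - 20412 \sqrt{2} t^{3} \sqrt{t - 6} - 1728 \sqrt{2} t^{2} \sqrt{t - 6} - 400 t^{2} \sqrt{3 t^{2} + 2} - 8892 \sqrt{2} t \sqrt{t - 6} + 4800 t \sqrt{3 t^{2} + 2} + 1152 \sqrt{2} \sqrt{t - 6} - 14400 \sqrt{3 t^{2} + 2}}{128 \sqrt{t - 6} \sqrt{3 t^{2} + 2}}, which equals f(t).

An antiderivative is F(t) = \frac{\sqrt{2} \left(- 64 \sqrt{2} c t^{2} - 81 t^{4} \sqrt{3 t^{2} + 2} - 864 t^{3} \sqrt{3 t^{2} + 2} - 80 \sqrt{2} t^{2} \sqrt{t - 6} - 2196 t^{2} \sqrt{3 t^{2} + 2} + 960 \sqrt{2} t \sqrt{t - 6} + 576 t \sqrt{3 t^{2} + 2} - 2880 \sqrt{2} \sqrt{t - 6} - 36 \sqrt{3 t^{2} + 2}\right)}{128}.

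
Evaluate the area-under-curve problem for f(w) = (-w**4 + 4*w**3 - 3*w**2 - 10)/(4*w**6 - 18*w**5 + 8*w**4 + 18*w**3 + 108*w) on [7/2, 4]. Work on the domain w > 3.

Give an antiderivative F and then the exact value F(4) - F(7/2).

Factor the denominator (2*w*(w - 3)**2*(2*w + 3)*(w**2 + 2)) and decompose: f = 2*(37*w - 98)/(2057*(w**2 + 2)) + 565/(4131*(2*w + 3)) - 346/(29403*(w - 3)) - 5/(297*(w - 3)**2) - 5/(54*w); each piece integrates to a log, atan, or power term.
F(w) = (-92565*(w - 3)*log(w) - 11764*(w - 3)*log(w - 3) + 68365*(w - 3)*log(w + 3/2) + 17982*(w - 3)*log(w**2 + 2) - 47628*sqrt(2)*(w - 3)*atan(sqrt(2)*w/2) + 16830)/(999702*(w - 3)) is an antiderivative of f.
Check: d/dw[(-92565*(w - 3)*log(w) - 11764*(w - 3)*log(w - 3) + 68365*(w - 3)*log(w + 3/2) + 17982*(w - 3)*log(w**2 + 2) - 47628*sqrt(2)*(w - 3)*atan(sqrt(2)*w/2) + 16830)/(999702*(w - 3))] = (-w**4 + 4*w**3 - 3*w**2 - 10)/(4*w**6 - 18*w**5 + 8*w**4 + 18*w**3 + 108*w) = f(w).
F(4) = -5*log(4)/54 - 98*sqrt(2)*atan(2*sqrt(2))/2057 + 5/297 + 37*log(18)/2057 + 565*log(11/2)/8262; F(7/2) = -5*log(7/2)/54 - 98*sqrt(2)*atan(7*sqrt(2)/4)/2057 + 346*log(2)/29403 + 10/297 + 37*log(57/4)/2057 + 565*log(5)/8262.
Integral = F(4) - F(7/2) = -5*log(4)/54 - 565*log(5)/8262 - 98*sqrt(2)*atan(2*sqrt(2))/2057 - 37*log(57/4)/2057 - 5/297 - 346*log(2)/29403 + 37*log(18)/2057 + 98*sqrt(2)*atan(7*sqrt(2)/4)/2057 + 5*log(7/2)/54 + 565*log(11/2)/8262.

Antiderivative: F(w) = (-92565*(w - 3)*log(w) - 11764*(w - 3)*log(w - 3) + 68365*(w - 3)*log(w + 3/2) + 17982*(w - 3)*log(w**2 + 2) - 47628*sqrt(2)*(w - 3)*atan(sqrt(2)*w/2) + 16830)/(999702*(w - 3)); value = -5*log(4)/54 - 565*log(5)/8262 - 98*sqrt(2)*atan(2*sqrt(2))/2057 - 37*log(57/4)/2057 - 5/297 - 346*log(2)/29403 + 37*log(18)/2057 + 98*sqrt(2)*atan(7*sqrt(2)/4)/2057 + 5*log(7/2)/54 + 565*log(11/2)/8262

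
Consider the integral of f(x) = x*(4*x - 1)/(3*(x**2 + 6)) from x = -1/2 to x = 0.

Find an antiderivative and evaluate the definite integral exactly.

Whatever form F(x) takes, F'(x) = f(x) is non-negotiable.
F(x) = 4*x/3 - log(x**2 + 6)/6 - 4*sqrt(6)*atan(sqrt(6)*x/6)/3 is an antiderivative of f.
Check: d/dx[4*x/3 - log(x**2 + 6)/6 - 4*sqrt(6)*atan(sqrt(6)*x/6)/3] = (4*x**2 - x)/(3*x**2 + 18), which equals f(x).
F(0) = -log(6)/6; F(-1/2) = -2/3 - log(25/4)/6 + 4*sqrt(6)*atan(sqrt(6)/12)/3.
Integral = F(0) - F(-1/2) = -4*sqrt(6)*atan(sqrt(6)/12)/3 - log(6)/6 + log(25/4)/6 + 2/3.

Antiderivative: F(x) = 4*x/3 - log(x**2 + 6)/6 - 4*sqrt(6)*atan(sqrt(6)*x/6)/3; value = -4*sqrt(6)*atan(sqrt(6)/12)/3 - log(6)/6 + log(25/4)/6 + 2/3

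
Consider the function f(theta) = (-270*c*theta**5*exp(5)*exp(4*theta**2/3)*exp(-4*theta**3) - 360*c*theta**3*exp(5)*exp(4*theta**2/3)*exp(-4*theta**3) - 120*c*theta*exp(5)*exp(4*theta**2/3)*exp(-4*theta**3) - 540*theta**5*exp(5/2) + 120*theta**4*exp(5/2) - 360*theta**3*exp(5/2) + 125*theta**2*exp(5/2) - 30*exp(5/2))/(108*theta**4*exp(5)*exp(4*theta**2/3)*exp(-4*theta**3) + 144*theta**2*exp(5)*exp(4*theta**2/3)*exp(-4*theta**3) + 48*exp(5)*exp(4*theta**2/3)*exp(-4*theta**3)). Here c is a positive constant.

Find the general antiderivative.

An antiderivative F(theta) passes only if d/dtheta[F] lands on f(theta) exactly.
Check: d/dtheta[-5*theta*(3*c*theta**3 + 2*c*theta + exp(-5/2)*exp(-4*theta**2/3)*exp(4*theta**3))/(4*(3*theta**2 + 2))] = (-270*c*theta**5*exp(5)*exp(4*theta**2/3) - 360*c*theta**3*exp(5)*exp(4*theta**2/3) - 120*c*theta*exp(5)*exp(4*theta**2/3) - 540*theta**5*exp(5/2)*exp(4*theta**3) + 120*theta**4*exp(5/2)*exp(4*theta**3) - 360*theta**3*exp(5/2)*exp(4*theta**3) + 125*theta**2*exp(5/2)*exp(4*theta**3) - 30*exp(5/2)*exp(4*theta**3))/(108*theta**4*exp(5)*exp(4*theta**2/3) + 144*theta**2*exp(5)*exp(4*theta**2/3) + 48*exp(5)*exp(4*theta**2/3)), which equals f(theta).

F(theta) = -5*theta*(3*c*theta**3 + 2*c*theta + exp(-5/2)*exp(-4*theta**2/3)*exp(4*theta**3))/(4*(3*theta**2 + 2)) + C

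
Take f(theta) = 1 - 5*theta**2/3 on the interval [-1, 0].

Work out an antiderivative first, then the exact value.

Antiderivative: F(theta) = theta*(9 - 5*theta**2)/9; value = 4/9

Whatever form F(theta) takes, F'(theta) = f(theta) is non-negotiable.
F(theta) = theta*(9 - 5*theta**2)/9 is an antiderivative of f.
Check: d/dtheta[theta*(9 - 5*theta**2)/9] = 1 - 5*theta**2/3 = f(theta).
F(0) = 0; F(-1) = -4/9.
Integral = F(0) - F(-1) = 4/9.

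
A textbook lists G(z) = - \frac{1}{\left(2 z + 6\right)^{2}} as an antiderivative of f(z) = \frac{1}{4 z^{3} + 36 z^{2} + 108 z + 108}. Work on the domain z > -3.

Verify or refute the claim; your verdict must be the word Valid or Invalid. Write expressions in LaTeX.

d/dz[G] = \frac{1}{2 z^{3} + 18 z^{2} + 54 z + 54}
d/dz[G] - f(z) = \frac{1}{4 z^{3} + 36 z^{2} + 108 z + 108} != 0.

Invalid: d/dz[G] - f = \frac{1}{4 z^{3} + 36 z^{2} + 108 z + 108}, which is not 0.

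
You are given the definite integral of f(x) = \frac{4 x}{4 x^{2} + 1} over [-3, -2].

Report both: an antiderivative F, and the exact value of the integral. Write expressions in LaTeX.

f matches the chain-rule pattern g'(h)*h' with inner function h(x) = 4 x^{2} + 1; substituting u = h(x) collapses the integral.
F(x) = \frac{\log{\left(4 x^{2} + 1 \right)}}{2} is an antiderivative of f.
Check: d/dx[\frac{\log{\left(4 x^{2} + 1 \right)}}{2}] = \frac{4 x}{4 x^{2} + 1} = f(x).
F(-2) = \frac{\log{\left(17 \right)}}{2}; F(-3) = \frac{\log{\left(37 \right)}}{2}.
Integral = F(-2) - F(-3) = - \frac{\log{\left(37 \right)}}{2} + \frac{\log{\left(17 \right)}}{2}.

Antiderivative: F(x) = \frac{\log{\left(4 x^{2} + 1 \right)}}{2}; value = - \frac{\log{\left(37 \right)}}{2} + \frac{\log{\left(17 \right)}}{2}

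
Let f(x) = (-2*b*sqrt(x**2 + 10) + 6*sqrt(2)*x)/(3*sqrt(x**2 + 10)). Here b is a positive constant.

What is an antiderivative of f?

An antiderivative is F(x) = sqrt(2)*(-2*sqrt(2)*b*x + 12*sqrt(x**2 + 10))/6.

A candidate is checked by its d/dx: the result must match f(x).
Check: d/dx[sqrt(2)*(-2*sqrt(2)*b*x + 12*sqrt(x**2 + 10))/6] = (-2*b*sqrt(x**2 + 10) + 6*sqrt(2)*x)/(3*sqrt(x**2 + 10)) = f(x).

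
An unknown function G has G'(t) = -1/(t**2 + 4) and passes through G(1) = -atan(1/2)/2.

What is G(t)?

G(t) = -atan(t/2)/2

The proposed G(t) is checked by its d/dt: the result must match the given G'(t).
A general antiderivative is -atan(t/2)/2 + C.
The condition gives C = -atan(1/2)/2 - (-atan(1/2)/2) = 0.
So G(t) = -atan(t/2)/2.
Check: d/dt[-atan(t/2)/2] = -1/(t**2 + 4) = G'(t).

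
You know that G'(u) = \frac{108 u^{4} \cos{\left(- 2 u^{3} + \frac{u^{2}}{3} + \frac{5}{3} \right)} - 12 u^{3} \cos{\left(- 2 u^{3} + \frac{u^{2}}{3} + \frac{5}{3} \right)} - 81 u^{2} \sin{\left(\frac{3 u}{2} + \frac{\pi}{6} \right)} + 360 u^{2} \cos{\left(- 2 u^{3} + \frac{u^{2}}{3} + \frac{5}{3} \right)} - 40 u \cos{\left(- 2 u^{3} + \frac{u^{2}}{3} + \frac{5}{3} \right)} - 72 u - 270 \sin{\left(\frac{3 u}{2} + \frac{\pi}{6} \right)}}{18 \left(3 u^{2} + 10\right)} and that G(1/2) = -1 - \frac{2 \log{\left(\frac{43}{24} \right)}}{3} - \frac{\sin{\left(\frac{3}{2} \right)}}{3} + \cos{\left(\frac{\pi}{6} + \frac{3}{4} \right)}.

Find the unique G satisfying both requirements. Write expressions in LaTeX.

G(u) = - \frac{2 \log{\left(\frac{u^{2}}{2} + \frac{5}{3} \right)}}{3} - \frac{\sin{\left(- 2 u^{3} + \frac{u^{2}}{3} + \frac{5}{3} \right)}}{3} + \cos{\left(\frac{3 u}{2} + \frac{\pi}{6} \right)} - 1

A candidate passes only if d/du[G] lands on the given G'(u) exactly.
A general antiderivative is - \frac{2 \log{\left(\frac{u^{2}}{2} + \frac{5}{3} \right)}}{3} - \frac{\sin{\left(- 2 u^{3} + \frac{u^{2}}{3} + \frac{5}{3} \right)}}{3} + \cos{\left(\frac{3 u}{2} + \frac{\pi}{6} \right)} + C.
The condition gives C = -1 - \frac{2 \log{\left(\frac{43}{24} \right)}}{3} - \frac{\sin{\left(\frac{3}{2} \right)}}{3} + \cos{\left(\frac{\pi}{6} + \frac{3}{4} \right)} - (- \frac{2 \log{\left(\frac{43}{24} \right)}}{3} - \frac{\sin{\left(\frac{3}{2} \right)}}{3} + \cos{\left(\frac{\pi}{6} + \frac{3}{4} \right)}) = -1.
So G(u) = - \frac{2 \log{\left(\frac{u^{2}}{2} + \frac{5}{3} \right)}}{3} - \frac{\sin{\left(- 2 u^{3} + \frac{u^{2}}{3} + \frac{5}{3} \right)}}{3} + \cos{\left(\frac{3 u}{2} + \frac{\pi}{6} \right)} - 1.
Check: d/du[- \frac{2 \log{\left(\frac{u^{2}}{2} + \frac{5}{3} \right)}}{3} - \frac{\sin{\left(- 2 u^{3} + \frac{u^{2}}{3} + \frac{5}{3} \right)}}{3} + \cos{\left(\frac{3 u}{2} + \frac{\pi}{6} \right)} - 1] = \frac{108 u^{4} \cos{\left(- 2 u^{3} + \frac{u^{2}}{3} + \frac{5}{3} \right)} - 12 u^{3} \cos{\left(- 2 u^{3} + \frac{u^{2}}{3} + \frac{5}{3} \right)} - 81 u^{2} \sin{\left(\frac{3 u}{2} + \frac{\pi}{6} \right)} + 360 u^{2} \cos{\left(- 2 u^{3} + \frac{u^{2}}{3} + \frac{5}{3} \right)} - 40 u \cos{\left(- 2 u^{3} + \frac{u^{2}}{3} + \frac{5}{3} \right)} - 72 u - 270 \sin{\left(\frac{3 u}{2} + \frac{\pi}{6} \right)}}{54 u^{2} + 180}, which equals G'(u).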